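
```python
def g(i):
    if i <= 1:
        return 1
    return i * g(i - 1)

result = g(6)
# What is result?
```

g(6) = 6 * 5 * 4 * 3 * 2 * 1 = 720

Answer: 720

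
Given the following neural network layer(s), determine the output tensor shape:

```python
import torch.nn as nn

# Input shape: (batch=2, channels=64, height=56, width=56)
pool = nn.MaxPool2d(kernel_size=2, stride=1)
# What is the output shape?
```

Input: (2, 64, 56, 56) -> Output: (2, 64, 55, 55)

Answer: (2, 64, 55, 55)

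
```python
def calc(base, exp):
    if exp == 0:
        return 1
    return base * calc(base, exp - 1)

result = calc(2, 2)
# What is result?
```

calc(2, 2) = 2 * 2 = 4

Answer: 4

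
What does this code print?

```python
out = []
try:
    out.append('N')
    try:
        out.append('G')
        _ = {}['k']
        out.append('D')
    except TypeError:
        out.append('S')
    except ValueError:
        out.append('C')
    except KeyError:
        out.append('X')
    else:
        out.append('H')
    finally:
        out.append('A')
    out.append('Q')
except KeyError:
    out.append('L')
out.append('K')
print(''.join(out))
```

Execution trace: 'N' (try body) → 'G' (inner try body) → 'X' (inner except KeyError) → 'A' (inner finally) → 'Q' (try body, no exception) → 'K' (after the try/except). Output: NGXAQK

Answer: NGXAQK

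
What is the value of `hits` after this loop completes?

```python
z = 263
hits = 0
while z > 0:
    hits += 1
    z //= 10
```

Count digits by repeated division by 10
`hits` takes the values: 0 → 1 → 2 → 3

Answer: 3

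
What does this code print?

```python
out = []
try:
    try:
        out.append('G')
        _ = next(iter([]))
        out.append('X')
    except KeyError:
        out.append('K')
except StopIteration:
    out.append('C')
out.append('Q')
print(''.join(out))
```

Execution trace: 'G' (inner try body) → 'C' (outer except StopIteration) → 'Q' (after the try/except). Output: GCQ

Answer: GCQ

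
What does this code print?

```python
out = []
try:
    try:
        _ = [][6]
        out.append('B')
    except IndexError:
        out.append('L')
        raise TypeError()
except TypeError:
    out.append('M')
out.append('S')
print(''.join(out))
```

Execution trace: 'L' (inner except IndexError) → 'M' (outer except TypeError) → 'S' (after the try/except). Output: LMS

Answer: LMS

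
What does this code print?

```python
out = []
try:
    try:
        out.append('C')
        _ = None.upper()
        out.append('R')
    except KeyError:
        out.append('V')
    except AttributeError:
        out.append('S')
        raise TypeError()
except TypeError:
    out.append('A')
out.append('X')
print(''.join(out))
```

Execution trace: 'C' (inner try body) → 'S' (inner except AttributeError) → 'A' (outer except TypeError) → 'X' (after the try/except). Output: CSAX

Answer: CSAX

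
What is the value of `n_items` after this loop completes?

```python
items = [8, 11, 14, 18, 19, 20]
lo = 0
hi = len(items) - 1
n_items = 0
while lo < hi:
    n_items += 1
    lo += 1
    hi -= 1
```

Iterations until pointers meet (list length 6)
`n_items` takes the values: 0 → 1 → 2 → 3

Answer: 3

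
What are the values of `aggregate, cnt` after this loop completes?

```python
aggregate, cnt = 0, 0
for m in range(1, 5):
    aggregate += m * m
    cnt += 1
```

Sum of squares and count
`aggregate, cnt` takes the values: (0, 0) → (1, 0) → (1, 1) → (5, 1) → (5, 2) → (14, 2) → (14, 3) → (30, 3) → (30, 4)

Answer: 30, 4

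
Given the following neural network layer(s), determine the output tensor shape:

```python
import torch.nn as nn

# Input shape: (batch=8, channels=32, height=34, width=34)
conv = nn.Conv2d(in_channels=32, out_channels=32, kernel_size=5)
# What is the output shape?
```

Input: (8, 32, 34, 34) -> Output: (8, 32, 30, 30)

Answer: (8, 32, 30, 30)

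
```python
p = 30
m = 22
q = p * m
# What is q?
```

Trace:
`p = 30` → p = 30
`m = 22` → m = 22
`q = p * m` → q = 660
So q = 660

Answer: 660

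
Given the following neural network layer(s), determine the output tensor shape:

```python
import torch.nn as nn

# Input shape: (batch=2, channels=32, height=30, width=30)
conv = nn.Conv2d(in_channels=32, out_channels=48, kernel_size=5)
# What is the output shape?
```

Input: (2, 32, 30, 30) -> Output: (2, 48, 26, 26)

Answer: (2, 48, 26, 26)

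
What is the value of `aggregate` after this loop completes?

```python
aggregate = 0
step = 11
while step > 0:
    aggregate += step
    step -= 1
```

Sum 11 down to 1
`aggregate` takes the values: 0 → 11 → 21 → 30 → 38 → 45 → 51 → 56 → 60 → 63 → 65 → 66

Answer: 66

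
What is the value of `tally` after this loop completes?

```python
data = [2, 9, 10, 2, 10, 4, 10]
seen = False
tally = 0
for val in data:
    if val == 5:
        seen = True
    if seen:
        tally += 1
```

Count elements after first 5 in [2, 9, 10, 2, 10, 4, 10]
`tally` takes the values: 0

Answer: 0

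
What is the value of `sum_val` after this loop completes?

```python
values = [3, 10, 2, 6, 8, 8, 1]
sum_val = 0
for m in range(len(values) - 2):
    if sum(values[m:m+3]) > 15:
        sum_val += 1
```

Count windows with sum > 15
`sum_val` takes the values: 0 → 1 → 2 → 3 → 4

Answer: 4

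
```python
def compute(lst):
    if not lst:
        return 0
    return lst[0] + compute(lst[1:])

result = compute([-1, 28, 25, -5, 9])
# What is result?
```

(-1) + 28 + 25 + (-5) + 9 + 0 = 56

Answer: 56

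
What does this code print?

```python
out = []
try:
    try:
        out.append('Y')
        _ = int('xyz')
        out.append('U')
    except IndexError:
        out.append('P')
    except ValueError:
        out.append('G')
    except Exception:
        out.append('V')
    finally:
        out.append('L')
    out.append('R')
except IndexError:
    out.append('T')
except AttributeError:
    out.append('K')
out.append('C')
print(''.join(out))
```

Execution trace: 'Y' (inner try body) → 'G' (inner except ValueError) → 'L' (inner finally) → 'R' (try body, no exception) → 'C' (after the try/except). Output: YGLRC

Answer: YGLRC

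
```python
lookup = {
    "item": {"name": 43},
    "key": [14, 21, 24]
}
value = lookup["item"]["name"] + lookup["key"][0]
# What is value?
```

Trace:
`lookup = { ...` → lookup = {'item': {'name': 43}, 'key': [14, 21, 24]}
`value = lookup["item"]["name"] + lookup["key"][0]` → value = 57
So value = 57

Answer: 57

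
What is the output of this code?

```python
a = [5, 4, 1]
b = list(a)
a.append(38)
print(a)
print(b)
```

Key concept: list() constructor creates copy.
Step by step:
`a = [5, 4, 1]` → a = [5, 4, 1]
`b = list(a)` → b = [5, 4, 1]
`a.append(38)` → a = [5, 4, 1, 38]
`print(a)` → prints [5, 4, 1, 38]
`print(b)` → prints [5, 4, 1]

Answer:
[5, 4, 1, 38]
[5, 4, 1]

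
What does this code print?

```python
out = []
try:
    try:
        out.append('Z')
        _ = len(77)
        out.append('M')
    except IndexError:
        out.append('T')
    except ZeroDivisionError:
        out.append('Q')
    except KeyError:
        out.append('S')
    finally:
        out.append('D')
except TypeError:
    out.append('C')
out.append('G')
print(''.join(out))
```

Execution trace: 'Z' (try body) → 'D' (finally) → 'C' (outer except TypeError) → 'G' (after the try/except). Output: ZDCG

Answer: ZDCG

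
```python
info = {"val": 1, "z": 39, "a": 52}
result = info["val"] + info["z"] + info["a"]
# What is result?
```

Trace:
`info = {"val": 1, "z": 39, "a": 52}` → info = {'val': 1, 'z': 39, 'a': 52}
`result = info["val"] + info["z"] + info["a"]` → result = 92
So result = 92

Answer: 92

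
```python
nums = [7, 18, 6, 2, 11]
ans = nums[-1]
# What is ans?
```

Trace:
`nums = [7, 18, 6, 2, 11]` → nums = [7, 18, 6, 2, 11]
`ans = nums[-1]` → ans = 11
So ans = 11

Answer: 11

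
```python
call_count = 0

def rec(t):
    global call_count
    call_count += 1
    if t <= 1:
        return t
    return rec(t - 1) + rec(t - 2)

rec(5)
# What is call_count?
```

Calls(t) = 1 + Calls(t-1) + Calls(t-2); Calls(0)=Calls(1)=1. For t=5 this gives 15.

Answer: 15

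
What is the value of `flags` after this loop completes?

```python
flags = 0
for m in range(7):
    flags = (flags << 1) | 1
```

Build 7 consecutive 1-bits: 0b1111111
`flags` takes the values: 0 → 1 → 3 → 7 → 15 → 31 → 63 → 127

Answer: 127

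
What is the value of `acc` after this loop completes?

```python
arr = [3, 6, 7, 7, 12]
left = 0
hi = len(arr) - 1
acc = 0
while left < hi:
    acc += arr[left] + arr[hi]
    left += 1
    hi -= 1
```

Sum of pairs from ends
`acc` takes the values: 0 → 15 → 28

Answer: 28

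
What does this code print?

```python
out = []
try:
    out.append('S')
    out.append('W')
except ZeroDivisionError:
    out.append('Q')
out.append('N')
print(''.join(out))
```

Execution trace: 'S' (try body) → 'W' (try body, no exception) → 'N' (after the try/except). Output: SWN

Answer: SWN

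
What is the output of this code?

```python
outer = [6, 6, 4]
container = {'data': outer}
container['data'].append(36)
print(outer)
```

Key concept: dict holds reference to list.
Step by step:
`outer = [6, 6, 4]` → outer = [6, 6, 4]
`container = {'data': outer}` → container = {'data': [6, 6, 4]}
`container['data'].append(36)` → outer = [6, 6, 4, 36]; container = {'data': [6, 6, 4, 36]}
`print(outer)` → prints [6, 6, 4, 36]

Answer: [6, 6, 4, 36]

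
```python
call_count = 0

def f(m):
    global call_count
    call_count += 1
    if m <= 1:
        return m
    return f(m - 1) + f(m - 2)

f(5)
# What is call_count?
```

Calls(m) = 1 + Calls(m-1) + Calls(m-2); Calls(0)=Calls(1)=1. For m=5 this gives 15.

Answer: 15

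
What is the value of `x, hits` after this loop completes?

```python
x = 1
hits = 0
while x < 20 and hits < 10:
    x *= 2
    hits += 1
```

Double until >= 20 or 10 iterations
`x, hits` takes the values: (1, 0) → (2, 0) → (2, 1) → (4, 1) → (4, 2) → (8, 2) → (8, 3) → (16, 3) → (16, 4) → (32, 4) → (32, 5)

Answer: 32, 5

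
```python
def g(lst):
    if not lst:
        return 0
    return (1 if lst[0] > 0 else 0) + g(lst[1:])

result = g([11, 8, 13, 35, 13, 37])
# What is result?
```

Count of positive elements in [11, 8, 13, 35, 13, 37] = 6

Answer: 6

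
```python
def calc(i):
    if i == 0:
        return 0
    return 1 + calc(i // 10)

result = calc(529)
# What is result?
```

Count of digits of 529: 3

Answer: 3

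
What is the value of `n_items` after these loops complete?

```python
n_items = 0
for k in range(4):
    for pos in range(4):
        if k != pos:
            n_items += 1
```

4² - 4 (exclude diagonal)
`n_items` takes the values: 0 → 1 → 2 → 3 → 4 → 5 → 6 → 7 → 8 → 9 → 10 → 11 → 12

Answer: 12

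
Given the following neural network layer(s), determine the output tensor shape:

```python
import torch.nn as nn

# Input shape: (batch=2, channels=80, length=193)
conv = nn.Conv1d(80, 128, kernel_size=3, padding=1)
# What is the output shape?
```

Input: (2, 80, 193) -> Output: (2, 128, 193)

Answer: (2, 128, 193)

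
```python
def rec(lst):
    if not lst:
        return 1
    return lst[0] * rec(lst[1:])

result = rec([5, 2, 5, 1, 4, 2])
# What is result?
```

Product over [5, 2, 5, 1, 4, 2] = 5 * 2 * 5 * 1 * 4 * 2 = 400

Answer: 400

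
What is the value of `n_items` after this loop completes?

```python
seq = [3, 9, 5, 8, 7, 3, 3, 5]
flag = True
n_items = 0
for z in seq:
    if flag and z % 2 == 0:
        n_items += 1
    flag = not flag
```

Count even values at even positions
`n_items` takes the values: 0

Answer: 0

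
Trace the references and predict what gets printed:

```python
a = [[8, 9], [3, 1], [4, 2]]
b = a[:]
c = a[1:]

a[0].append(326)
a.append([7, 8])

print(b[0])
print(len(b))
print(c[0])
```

Key concept: slice with nested mutation.
Step by step:
`a = [[8, 9], [3, 1], [4, 2]]` → a = [[8, 9], [3, 1], [4, 2]]
`b = a[:]` → b = [[8, 9], [3, 1], [4, 2]]
`c = a[1:]` → c = [[3, 1], [4, 2]]
`a[0].append(326)` → a = [[8, 9, 326], [3, 1], [4, 2]]; b = [[8, 9, 326], [3, 1], [4, 2]]
`a.append([7, 8])` → a = [[8, 9, 326], [3, 1], [4, 2], [7, 8]]
`print(b[0])` → prints [8, 9, 326]
`print(len(b))` → prints 3
`print(c[0])` → prints [3, 1]

Answer:
[8, 9, 326]
3
[3, 1]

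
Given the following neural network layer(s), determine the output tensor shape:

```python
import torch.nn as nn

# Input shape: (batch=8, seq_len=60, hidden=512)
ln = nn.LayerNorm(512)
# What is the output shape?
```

Input: (8, 60, 512) -> Output: (8, 60, 512)

Answer: (8, 60, 512)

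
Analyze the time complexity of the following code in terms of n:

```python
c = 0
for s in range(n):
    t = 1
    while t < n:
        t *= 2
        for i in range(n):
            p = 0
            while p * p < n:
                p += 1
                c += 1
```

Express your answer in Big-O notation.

Each loop level contributes: n × log n × n × √n. Multiplying the contributions gives O(n^2√n log n).

Answer: O(n^2√n log n)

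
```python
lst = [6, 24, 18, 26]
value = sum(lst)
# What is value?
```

Trace:
`lst = [6, 24, 18, 26]` → lst = [6, 24, 18, 26]
`value = sum(lst)` → value = 74
So value = 74

Answer: 74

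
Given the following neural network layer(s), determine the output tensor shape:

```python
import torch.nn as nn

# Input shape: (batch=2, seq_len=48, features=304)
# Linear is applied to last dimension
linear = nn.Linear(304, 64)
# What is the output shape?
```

Input: (2, 48, 304) -> Output: (2, 48, 64)

Answer: (2, 48, 64)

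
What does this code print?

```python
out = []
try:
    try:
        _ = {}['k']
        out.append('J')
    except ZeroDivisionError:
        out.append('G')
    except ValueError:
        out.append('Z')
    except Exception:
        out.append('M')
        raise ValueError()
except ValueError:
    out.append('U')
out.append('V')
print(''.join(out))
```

Execution trace: 'M' (inner except Exception) → 'U' (outer except ValueError) → 'V' (after the try/except). Output: MUV

Answer: MUV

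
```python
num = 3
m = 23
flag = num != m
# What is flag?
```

Trace:
`num = 3` → num = 3
`m = 23` → m = 23
`flag = num != m` → flag = True
So flag = True

Answer: True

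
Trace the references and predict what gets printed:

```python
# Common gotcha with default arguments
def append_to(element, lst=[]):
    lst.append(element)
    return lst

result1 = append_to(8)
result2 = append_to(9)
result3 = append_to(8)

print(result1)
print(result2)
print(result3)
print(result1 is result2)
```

Key concept: mutable default argument gotcha.
Step by step:
`result1 = append_to(8)` → result1 = [8]
`result2 = append_to(9)` → result1 = [8, 9] (same object as result2); result2 = [8, 9] (same object as result1)
`result3 = append_to(8)` → result1 = [8, 9, 8] (same object as result2, result3); result2 = [8, 9, 8] (same object as result1, result3); result3 = [8, 9, 8] (same object as result1, result2)
`print(result1)` → prints [8, 9, 8]
`print(result2)` → prints [8, 9, 8]
`print(result3)` → prints [8, 9, 8]
`print(result1 is result2)` → prints True

Answer:
[8, 9, 8]
[8, 9, 8]
[8, 9, 8]
True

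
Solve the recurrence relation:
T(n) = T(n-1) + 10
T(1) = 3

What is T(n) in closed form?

Unrolling: T(n) = T(1) + 10·(n-1) = 3 + 10(n-1) = 10n - 7.

Answer: T(n) = 10n - 7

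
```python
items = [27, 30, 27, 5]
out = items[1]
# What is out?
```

Trace:
`items = [27, 30, 27, 5]` → items = [27, 30, 27, 5]
`out = items[1]` → out = 30
So out = 30

Answer: 30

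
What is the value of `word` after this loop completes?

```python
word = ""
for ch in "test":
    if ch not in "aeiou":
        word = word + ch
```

Remove vowels from 'test'
`word` takes the values: "" → "t" → "ts" → "tst"

Answer: "tst"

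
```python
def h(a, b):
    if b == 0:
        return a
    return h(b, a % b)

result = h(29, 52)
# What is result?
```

h(29, 52) -> h(52, 29) -> h(29, 23) -> h(23, 6) -> h(6, 5) -> h(5, 1) -> h(1, 0) -> 1

Answer: 1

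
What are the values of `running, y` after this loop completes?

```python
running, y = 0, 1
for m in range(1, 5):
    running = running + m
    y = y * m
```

Sum and factorial of 1 to 4
`running, y` takes the values: (0, 1) → (1, 1) → (3, 1) → (3, 2) → (6, 2) → (6, 6) → (10, 6) → (10, 24)

Answer: 10, 24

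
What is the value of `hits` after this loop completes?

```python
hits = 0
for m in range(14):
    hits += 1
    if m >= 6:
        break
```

Loop breaks when m reaches 6, hits is 7
`hits` takes the values: 0 → 1 → 2 → 3 → 4 → 5 → 6 → 7

Answer: 7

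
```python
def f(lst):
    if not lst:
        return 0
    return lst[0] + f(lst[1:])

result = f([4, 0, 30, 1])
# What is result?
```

4 + 0 + 30 + 1 + 0 = 35

Answer: 35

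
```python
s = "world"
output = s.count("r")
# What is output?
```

Trace:
`s = "world"` → s = 'world'
`output = s.count("r")` → output = 1
So output = 1

Answer: 1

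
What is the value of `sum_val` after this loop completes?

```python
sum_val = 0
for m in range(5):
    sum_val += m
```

Sum of 0 to 4 = 10
`sum_val` takes the values: 0 → 1 → 3 → 6 → 10

Answer: 10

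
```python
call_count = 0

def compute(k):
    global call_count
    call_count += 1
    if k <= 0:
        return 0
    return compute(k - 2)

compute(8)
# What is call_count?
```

Linear recursion stepping by 2: 5 calls from k=8 down to ≤0.

Answer: 5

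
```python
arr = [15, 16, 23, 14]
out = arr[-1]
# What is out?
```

Trace:
`arr = [15, 16, 23, 14]` → arr = [15, 16, 23, 14]
`out = arr[-1]` → out = 14
So out = 14

Answer: 14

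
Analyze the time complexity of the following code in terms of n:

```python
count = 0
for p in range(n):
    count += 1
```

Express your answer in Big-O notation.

Each loop level contributes: n. Multiplying the contributions gives O(n).

Answer: O(n)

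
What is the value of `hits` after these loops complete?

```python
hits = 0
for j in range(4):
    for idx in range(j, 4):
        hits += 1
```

Upper triangle: 4 + 3 + ... + 1
`hits` takes the values: 0 → 1 → 2 → 3 → 4 → 5 → 6 → 7 → 8 → 9 → 10

Answer: 10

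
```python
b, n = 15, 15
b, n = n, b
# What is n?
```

Trace:
`b, n = 15, 15` → b = 15; n = 15
`b, n = n, b` → b = 15; n = 15
So n = 15

Answer: 15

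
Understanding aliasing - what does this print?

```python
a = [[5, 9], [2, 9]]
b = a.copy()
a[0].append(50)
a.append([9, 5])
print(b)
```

Key concept: shallow copy with nested lists.
Step by step:
`a = [[5, 9], [2, 9]]` → a = [[5, 9], [2, 9]]
`b = a.copy()` → b = [[5, 9], [2, 9]]
`a[0].append(50)` → a = [[5, 9, 50], [2, 9]]; b = [[5, 9, 50], [2, 9]]
`a.append([9, 5])` → a = [[5, 9, 50], [2, 9], [9, 5]]
`print(b)` → prints [[5, 9, 50], [2, 9]]

Answer: [[5, 9, 50], [2, 9]]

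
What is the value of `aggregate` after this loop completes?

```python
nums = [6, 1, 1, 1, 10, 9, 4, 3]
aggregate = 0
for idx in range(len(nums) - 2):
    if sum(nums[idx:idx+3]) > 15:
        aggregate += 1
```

Count windows with sum > 15
`aggregate` takes the values: 0 → 1 → 2 → 3

Answer: 3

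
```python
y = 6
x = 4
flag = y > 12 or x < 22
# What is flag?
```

Trace:
`y = 6` → y = 6
`x = 4` → x = 4
`flag = y > 12 or x < 22` → flag = True
So flag = True

Answer: True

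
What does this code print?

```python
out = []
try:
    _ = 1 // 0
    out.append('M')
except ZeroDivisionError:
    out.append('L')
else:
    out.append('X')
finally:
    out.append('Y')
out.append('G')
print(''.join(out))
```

Execution trace: 'L' (except ZeroDivisionError) → 'Y' (finally) → 'G' (after the try/except). Output: LYG

Answer: LYG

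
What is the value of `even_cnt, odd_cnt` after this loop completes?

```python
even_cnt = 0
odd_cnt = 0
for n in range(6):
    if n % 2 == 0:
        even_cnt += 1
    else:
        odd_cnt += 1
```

Count evens and odds in range(6)
`even_cnt, odd_cnt` takes the values: (0, 0) → (1, 0) → (1, 1) → (2, 1) → (2, 2) → (3, 2) → (3, 3)

Answer: 3, 3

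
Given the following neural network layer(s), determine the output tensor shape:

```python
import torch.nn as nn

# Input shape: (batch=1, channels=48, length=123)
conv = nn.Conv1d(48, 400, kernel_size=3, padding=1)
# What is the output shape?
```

Input: (1, 48, 123) -> Output: (1, 400, 123)

Answer: (1, 400, 123)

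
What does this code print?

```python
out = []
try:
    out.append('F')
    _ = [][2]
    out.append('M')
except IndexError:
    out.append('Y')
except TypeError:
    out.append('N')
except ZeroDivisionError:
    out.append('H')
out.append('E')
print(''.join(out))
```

Execution trace: 'F' (try body) → 'Y' (except IndexError) → 'E' (after the try/except). Output: FYE

Answer: FYE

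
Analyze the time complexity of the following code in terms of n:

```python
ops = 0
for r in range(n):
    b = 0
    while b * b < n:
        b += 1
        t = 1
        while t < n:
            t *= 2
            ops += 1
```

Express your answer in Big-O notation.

Each loop level contributes: n × √n × log n. Multiplying the contributions gives O(n√n log n).

Answer: O(n√n log n)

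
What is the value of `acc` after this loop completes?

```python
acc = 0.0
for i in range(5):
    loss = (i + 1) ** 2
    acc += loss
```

Sum of squared losses 1² + 2² + ... + 5²
`acc` takes the values: 0.0 → 1.0 → 5.0 → 14.0 → 30.0 → 55.0

Answer: 55.0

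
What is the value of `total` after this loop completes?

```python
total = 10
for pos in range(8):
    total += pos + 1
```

Start at 10, add 1 to 8 = 46
`total` takes the values: 10 → 11 → 13 → 16 → 20 → 25 → 31 → 38 → 46

Answer: 46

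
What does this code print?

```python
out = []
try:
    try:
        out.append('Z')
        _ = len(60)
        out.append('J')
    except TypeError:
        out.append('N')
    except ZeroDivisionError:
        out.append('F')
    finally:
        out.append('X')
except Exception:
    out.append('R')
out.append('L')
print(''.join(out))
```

Execution trace: 'Z' (inner try body) → 'N' (inner except TypeError) → 'X' (inner finally) → 'L' (after the try/except). Output: ZNXL

Answer: ZNXL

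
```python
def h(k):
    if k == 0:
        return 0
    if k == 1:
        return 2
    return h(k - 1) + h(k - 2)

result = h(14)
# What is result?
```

Build up from base cases: h(0)=0, h(1)=2, h(2)=2, h(3)=4, h(4)=6, h(5)=10, h(6)=16, ..., h(14)=754

Answer: 754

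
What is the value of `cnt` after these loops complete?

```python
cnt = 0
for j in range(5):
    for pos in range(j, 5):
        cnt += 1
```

Upper triangle: 5 + 4 + ... + 1
`cnt` takes the values: 0 → 1 → 2 → 3 → 4 → 5 → 6 → 7 → 8 → 9 → 10 → 11 → 12 → 13 → 14 → 15

Answer: 15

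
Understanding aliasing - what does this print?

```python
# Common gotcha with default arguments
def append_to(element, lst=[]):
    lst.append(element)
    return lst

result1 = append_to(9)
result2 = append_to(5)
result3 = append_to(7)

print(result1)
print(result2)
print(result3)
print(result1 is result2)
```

Key concept: mutable default argument gotcha.
Step by step:
`result1 = append_to(9)` → result1 = [9]
`result2 = append_to(5)` → result1 = [9, 5] (same object as result2); result2 = [9, 5] (same object as result1)
`result3 = append_to(7)` → result1 = [9, 5, 7] (same object as result2, result3); result2 = [9, 5, 7] (same object as result1, result3); result3 = [9, 5, 7] (same object as result1, result2)
`print(result1)` → prints [9, 5, 7]
`print(result2)` → prints [9, 5, 7]
`print(result3)` → prints [9, 5, 7]
`print(result1 is result2)` → prints True

Answer:
[9, 5, 7]
[9, 5, 7]
[9, 5, 7]
True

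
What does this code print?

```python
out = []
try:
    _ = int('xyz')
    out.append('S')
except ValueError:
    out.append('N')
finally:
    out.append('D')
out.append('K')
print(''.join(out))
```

Execution trace: 'N' (except ValueError) → 'D' (finally) → 'K' (after the try/except). Output: NDK

Answer: NDK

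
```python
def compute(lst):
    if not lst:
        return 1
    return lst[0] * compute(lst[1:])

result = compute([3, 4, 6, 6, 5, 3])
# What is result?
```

Product over [3, 4, 6, 6, 5, 3] = 3 * 4 * 6 * 6 * 5 * 3 = 6480

Answer: 6480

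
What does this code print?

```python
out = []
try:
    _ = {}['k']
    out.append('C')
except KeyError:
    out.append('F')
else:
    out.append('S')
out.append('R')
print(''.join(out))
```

Execution trace: 'F' (except KeyError) → 'R' (after the try/except). Output: FR

Answer: FR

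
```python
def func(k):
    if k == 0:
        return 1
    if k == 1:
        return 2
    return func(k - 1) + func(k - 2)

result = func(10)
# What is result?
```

Build up from base cases: func(0)=1, func(1)=2, func(2)=3, func(3)=5, func(4)=8, func(5)=13, func(6)=21, ..., func(10)=144

Answer: 144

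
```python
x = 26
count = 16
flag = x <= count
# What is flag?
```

Trace:
`x = 26` → x = 26
`count = 16` → count = 16
`flag = x <= count` → flag = False
So flag = False

Answer: False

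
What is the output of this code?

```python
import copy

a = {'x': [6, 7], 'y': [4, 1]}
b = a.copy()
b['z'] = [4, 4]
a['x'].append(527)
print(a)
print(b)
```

Key concept: shallow copy of dict with mutable values.
Step by step:
`a = {'x': [6, 7], 'y': [4, 1]}` → a = {'x': [6, 7], 'y': [4, 1]}
`b = a.copy()` → b = {'x': [6, 7], 'y': [4, 1]}
`b['z'] = [4, 4]` → b = {'x': [6, 7], 'y': [4, 1], 'z': [4, 4]}
`a['x'].append(527)` → a = {'x': [6, 7, 527], 'y': [4, 1]}; b = {'x': [6, 7, 527], 'y': [4, 1], 'z': [4, 4]}
`print(a)` → prints {'x': [6, 7, 527], 'y': [4, 1]}
`print(b)` → prints {'x': [6, 7, 527], 'y': [4, 1], 'z': [4, 4]}

Answer:
{'x': [6, 7, 527], 'y': [4, 1]}
{'x': [6, 7, 527], 'y': [4, 1], 'z': [4, 4]}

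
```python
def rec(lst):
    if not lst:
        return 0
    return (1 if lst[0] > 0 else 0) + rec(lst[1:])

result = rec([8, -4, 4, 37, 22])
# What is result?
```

Count of positive elements in [8, -4, 4, 37, 22] = 4

Answer: 4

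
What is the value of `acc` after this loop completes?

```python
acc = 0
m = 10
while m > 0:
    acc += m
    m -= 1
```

Sum 10 down to 1
`acc` takes the values: 0 → 10 → 19 → 27 → 34 → 40 → 45 → 49 → 52 → 54 → 55

Answer: 55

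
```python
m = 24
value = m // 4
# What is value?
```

Trace:
`m = 24` → m = 24
`value = m // 4` → value = 6
So value = 6

Answer: 6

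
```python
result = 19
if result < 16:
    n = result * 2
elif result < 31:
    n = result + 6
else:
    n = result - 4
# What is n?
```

Trace:
`result = 19` → result = 19
`if result < 16: ...` → result < 16 is False, result < 31 is True → n = 25
So n = 25

Answer: 25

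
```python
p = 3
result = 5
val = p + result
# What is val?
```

Trace:
`p = 3` → p = 3
`result = 5` → result = 5
`val = p + result` → val = 8
So val = 8

Answer: 8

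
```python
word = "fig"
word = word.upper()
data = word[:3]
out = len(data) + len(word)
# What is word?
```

Trace:
`word = "fig"` → word = 'fig'
`word = word.upper()` → word = 'FIG'
`data = word[:3]` → data = 'FIG'
`out = len(data) + len(word)` → out = 6
So word = 'FIG'

Answer: 'FIG'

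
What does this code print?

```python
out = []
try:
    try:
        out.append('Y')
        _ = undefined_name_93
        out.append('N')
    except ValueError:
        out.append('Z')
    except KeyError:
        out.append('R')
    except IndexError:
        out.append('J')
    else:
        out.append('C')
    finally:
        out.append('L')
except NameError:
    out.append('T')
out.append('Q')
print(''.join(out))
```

Execution trace: 'Y' (try body) → 'L' (finally) → 'T' (outer except NameError) → 'Q' (after the try/except). Output: YLTQ

Answer: YLTQ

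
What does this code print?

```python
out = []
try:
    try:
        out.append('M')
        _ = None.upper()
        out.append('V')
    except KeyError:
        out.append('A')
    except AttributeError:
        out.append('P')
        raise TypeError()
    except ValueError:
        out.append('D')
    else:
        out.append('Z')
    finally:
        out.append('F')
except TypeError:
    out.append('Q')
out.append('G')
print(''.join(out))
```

Execution trace: 'M' (inner try body) → 'P' (inner except AttributeError) → 'F' (inner finally) → 'Q' (outer except TypeError) → 'G' (after the try/except). Output: MPFQG

Answer: MPFQG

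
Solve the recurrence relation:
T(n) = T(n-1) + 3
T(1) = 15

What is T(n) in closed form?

Unrolling: T(n) = T(1) + 3·(n-1) = 15 + 3(n-1) = 3n + 12.

Answer: T(n) = 3n + 12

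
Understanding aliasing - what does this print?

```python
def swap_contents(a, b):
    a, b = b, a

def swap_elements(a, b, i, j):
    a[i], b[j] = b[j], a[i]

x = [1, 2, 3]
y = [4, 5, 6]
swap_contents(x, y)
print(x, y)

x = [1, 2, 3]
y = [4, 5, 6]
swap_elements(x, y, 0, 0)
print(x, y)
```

Key concept: parameter rebinding vs mutation.
Step by step:
`x = [1, 2, 3]` → x = [1, 2, 3]
`y = [4, 5, 6]` → y = [4, 5, 6]
`swap_contents(x, y)` → no visible change to tracked variables
`print(x, y)` → prints [1, 2, 3] [4, 5, 6]
`x = [1, 2, 3]` → x = [1, 2, 3]
`y = [4, 5, 6]` → y = [4, 5, 6]
`swap_elements(x, y, 0, 0)` → x = [4, 2, 3]; y = [1, 5, 6]
`print(x, y)` → prints [4, 2, 3] [1, 5, 6]

Answer:
[1, 2, 3] [4, 5, 6]
[4, 2, 3] [1, 5, 6]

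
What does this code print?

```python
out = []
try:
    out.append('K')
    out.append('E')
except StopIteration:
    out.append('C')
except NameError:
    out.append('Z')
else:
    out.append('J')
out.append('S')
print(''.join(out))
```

Execution trace: 'K' (try body) → 'E' (try body, no exception) → 'J' (else) → 'S' (after the try/except). Output: KEJS

Answer: KEJS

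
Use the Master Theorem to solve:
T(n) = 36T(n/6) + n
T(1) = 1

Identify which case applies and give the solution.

a=36, b=6, f(n)=n. log_6(36) = 2. Since c=1 < 2, Case 1 applies: T(n) = Θ(n^log_b(a)) = O(n^2).

Answer: O(n^2) - Case 1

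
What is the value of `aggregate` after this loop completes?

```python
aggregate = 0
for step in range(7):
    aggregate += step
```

Sum of 0 to 6 = 21
`aggregate` takes the values: 0 → 1 → 3 → 6 → 10 → 15 → 21

Answer: 21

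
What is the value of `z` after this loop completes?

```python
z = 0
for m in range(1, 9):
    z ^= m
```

XOR of 1 to 8
`z` takes the values: 0 → 1 → 3 → 0 → 4 → 1 → 7 → 0 → 8

Answer: 8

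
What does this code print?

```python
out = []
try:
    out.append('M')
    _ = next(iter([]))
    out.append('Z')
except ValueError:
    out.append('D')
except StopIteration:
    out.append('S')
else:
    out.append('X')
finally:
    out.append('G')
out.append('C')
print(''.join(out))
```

Execution trace: 'M' (try body) → 'S' (except StopIteration) → 'G' (finally) → 'C' (after the try/except). Output: MSGC

Answer: MSGC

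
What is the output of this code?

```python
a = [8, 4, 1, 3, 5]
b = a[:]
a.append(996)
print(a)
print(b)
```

Key concept: slice [:] creates copy.
Step by step:
`a = [8, 4, 1, 3, 5]` → a = [8, 4, 1, 3, 5]
`b = a[:]` → b = [8, 4, 1, 3, 5]
`a.append(996)` → a = [8, 4, 1, 3, 5, 996]
`print(a)` → prints [8, 4, 1, 3, 5, 996]
`print(b)` → prints [8, 4, 1, 3, 5]

Answer:
[8, 4, 1, 3, 5, 996]
[8, 4, 1, 3, 5]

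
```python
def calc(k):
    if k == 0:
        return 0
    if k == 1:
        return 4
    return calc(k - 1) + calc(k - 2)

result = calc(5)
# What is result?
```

Build up from base cases: calc(0)=0, calc(1)=4, calc(2)=4, calc(3)=8, calc(4)=12, calc(5)=20

Answer: 20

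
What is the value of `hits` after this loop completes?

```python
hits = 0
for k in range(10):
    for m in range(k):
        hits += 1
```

Triangle number: 0+1+2+...+9
`hits` takes the values: 0 → 1 → 2 → 3 → 4 → 5 → 6 → 7 → 8 → 9 → 10 → 11 → 12 → 13 → 14 → 15 → 16 → 17 → 18 → 19 → 20 → 21 → 22 → 23 → 24 → 25 → 26 → 27 → 28 → 29 → … → 41 → 42 → 43 → 44 → 45

Answer: 45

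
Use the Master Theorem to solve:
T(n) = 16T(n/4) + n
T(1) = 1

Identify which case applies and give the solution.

a=16, b=4, f(n)=n. log_4(16) = 2. Since c=1 < 2, Case 1 applies: T(n) = Θ(n^log_b(a)) = O(n^2).

Answer: O(n^2) - Case 1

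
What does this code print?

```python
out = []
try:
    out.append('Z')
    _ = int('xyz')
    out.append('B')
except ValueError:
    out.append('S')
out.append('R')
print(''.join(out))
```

Execution trace: 'Z' (try body) → 'S' (except ValueError) → 'R' (after the try/except). Output: ZSR

Answer: ZSR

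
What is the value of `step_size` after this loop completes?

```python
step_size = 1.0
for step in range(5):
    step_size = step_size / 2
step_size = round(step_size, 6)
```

Halving LR 5 times: 1 / 2^5
`step_size` takes the values: 1.0 → 0.5 → 0.25 → 0.125 → 0.0625 → 0.03125

Answer: 0.03125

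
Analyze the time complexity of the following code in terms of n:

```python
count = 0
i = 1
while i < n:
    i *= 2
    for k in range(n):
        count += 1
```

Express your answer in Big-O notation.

Each loop level contributes: log n × n. Multiplying the contributions gives O(n log n).

Answer: O(n log n)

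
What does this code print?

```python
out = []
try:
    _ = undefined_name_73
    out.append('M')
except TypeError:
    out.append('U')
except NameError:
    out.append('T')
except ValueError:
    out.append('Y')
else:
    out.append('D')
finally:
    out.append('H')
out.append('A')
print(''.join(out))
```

Execution trace: 'T' (except NameError) → 'H' (finally) → 'A' (after the try/except). Output: THA

Answer: THA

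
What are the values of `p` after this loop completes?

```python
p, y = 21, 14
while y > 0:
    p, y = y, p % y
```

GCD of 21 and 14
`p` takes the values: 21 → 14 → 7

Answer: 7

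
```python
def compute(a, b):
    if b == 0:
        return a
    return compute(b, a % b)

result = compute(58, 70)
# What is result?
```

compute(58, 70) -> compute(70, 58) -> compute(58, 12) -> compute(12, 10) -> compute(10, 2) -> compute(2, 0) -> 2

Answer: 2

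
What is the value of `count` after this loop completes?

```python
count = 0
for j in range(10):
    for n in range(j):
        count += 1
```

Triangle number: 0+1+2+...+9
`count` takes the values: 0 → 1 → 2 → 3 → 4 → 5 → 6 → 7 → 8 → 9 → 10 → 11 → 12 → 13 → 14 → 15 → 16 → 17 → 18 → 19 → 20 → 21 → 22 → 23 → 24 → 25 → 26 → 27 → 28 → 29 → … → 41 → 42 → 43 → 44 → 45

Answer: 45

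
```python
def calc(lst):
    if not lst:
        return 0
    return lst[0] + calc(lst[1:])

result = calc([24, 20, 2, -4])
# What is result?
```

24 + 20 + 2 + (-4) + 0 = 42

Answer: 42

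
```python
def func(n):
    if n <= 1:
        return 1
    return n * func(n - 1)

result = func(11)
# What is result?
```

func(11) = 11 * 10 * 9 * 8 * 7 * 6 * 5 * 4 * 3 * 2 * 1 = 39916800

Answer: 39916800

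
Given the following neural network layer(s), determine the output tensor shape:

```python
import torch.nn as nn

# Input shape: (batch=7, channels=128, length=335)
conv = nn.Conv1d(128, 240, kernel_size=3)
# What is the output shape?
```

Input: (7, 128, 335) -> Output: (7, 240, 333)

Answer: (7, 240, 333)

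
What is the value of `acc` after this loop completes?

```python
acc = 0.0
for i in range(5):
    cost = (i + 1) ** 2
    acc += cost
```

Sum of squared losses 1² + 2² + ... + 5²
`acc` takes the values: 0.0 → 1.0 → 5.0 → 14.0 → 30.0 → 55.0

Answer: 55.0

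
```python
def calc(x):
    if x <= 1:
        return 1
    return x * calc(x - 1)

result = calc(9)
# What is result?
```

calc(9) = 9 * 8 * 7 * 6 * 5 * 4 * 3 * 2 * 1 = 362880

Answer: 362880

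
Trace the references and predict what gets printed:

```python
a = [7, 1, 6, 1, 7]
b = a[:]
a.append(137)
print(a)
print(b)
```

Key concept: slice [:] creates copy.
Step by step:
`a = [7, 1, 6, 1, 7]` → a = [7, 1, 6, 1, 7]
`b = a[:]` → b = [7, 1, 6, 1, 7]
`a.append(137)` → a = [7, 1, 6, 1, 7, 137]
`print(a)` → prints [7, 1, 6, 1, 7, 137]
`print(b)` → prints [7, 1, 6, 1, 7]

Answer:
[7, 1, 6, 1, 7, 137]
[7, 1, 6, 1, 7]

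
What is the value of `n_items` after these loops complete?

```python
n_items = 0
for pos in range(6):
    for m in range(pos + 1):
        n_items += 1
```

Triangle: 1 + 2 + ... + 6
`n_items` takes the values: 0 → 1 → 2 → 3 → 4 → 5 → 6 → 7 → 8 → 9 → 10 → 11 → 12 → 13 → 14 → 15 → 16 → 17 → 18 → 19 → 20 → 21

Answer: 21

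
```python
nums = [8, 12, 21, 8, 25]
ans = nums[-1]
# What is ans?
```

Trace:
`nums = [8, 12, 21, 8, 25]` → nums = [8, 12, 21, 8, 25]
`ans = nums[-1]` → ans = 25
So ans = 25

Answer: 25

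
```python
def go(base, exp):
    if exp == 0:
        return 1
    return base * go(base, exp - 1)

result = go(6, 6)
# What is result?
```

go(6, 6) = 6 * 6 * 6 * 6 * 6 * 6 = 46656

Answer: 46656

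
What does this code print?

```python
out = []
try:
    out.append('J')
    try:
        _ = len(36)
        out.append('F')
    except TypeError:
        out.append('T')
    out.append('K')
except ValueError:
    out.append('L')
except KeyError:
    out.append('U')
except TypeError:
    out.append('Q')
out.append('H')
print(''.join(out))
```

Execution trace: 'J' (try body) → 'T' (inner except TypeError) → 'K' (try body, no exception) → 'H' (after the try/except). Output: JTKH

Answer: JTKH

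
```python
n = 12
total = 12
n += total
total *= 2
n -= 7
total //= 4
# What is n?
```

Trace:
`n = 12` → n = 12
`total = 12` → total = 12
`n += total` → n = 24
`total *= 2` → total = 24
`n -= 7` → n = 17
`total //= 4` → total = 6
So n = 17

Answer: 17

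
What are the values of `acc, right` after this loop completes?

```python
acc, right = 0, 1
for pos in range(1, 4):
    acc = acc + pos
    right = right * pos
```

Sum and factorial of 1 to 3
`acc, right` takes the values: (0, 1) → (1, 1) → (3, 1) → (3, 2) → (6, 2) → (6, 6)

Answer: 6, 6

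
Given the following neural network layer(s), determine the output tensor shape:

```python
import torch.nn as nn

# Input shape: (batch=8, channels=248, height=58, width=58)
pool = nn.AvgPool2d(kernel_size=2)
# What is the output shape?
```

Input: (8, 248, 58, 58) -> Output: (8, 248, 29, 29)

Answer: (8, 248, 29, 29)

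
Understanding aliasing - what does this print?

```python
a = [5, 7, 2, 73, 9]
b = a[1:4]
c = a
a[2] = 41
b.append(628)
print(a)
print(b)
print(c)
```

Key concept: slice vs alias.
Step by step:
`a = [5, 7, 2, 73, 9]` → a = [5, 7, 2, 73, 9]
`b = a[1:4]` → b = [7, 2, 73]
`c = a` → c = [5, 7, 2, 73, 9] (same object as a)
`a[2] = 41` → a = [5, 7, 41, 73, 9] (same object as c); c = [5, 7, 41, 73, 9] (same object as a)
`b.append(628)` → b = [7, 2, 73, 628]
`print(a)` → prints [5, 7, 41, 73, 9]
`print(b)` → prints [7, 2, 73, 628]
`print(c)` → prints [5, 7, 41, 73, 9]

Answer:
[5, 7, 41, 73, 9]
[7, 2, 73, 628]
[5, 7, 41, 73, 9]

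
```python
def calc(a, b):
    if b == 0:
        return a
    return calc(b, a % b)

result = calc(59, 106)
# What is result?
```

calc(59, 106) -> calc(106, 59) -> calc(59, 47) -> calc(47, 12) -> calc(12, 11) -> calc(11, 1) -> calc(1, 0) -> 1

Answer: 1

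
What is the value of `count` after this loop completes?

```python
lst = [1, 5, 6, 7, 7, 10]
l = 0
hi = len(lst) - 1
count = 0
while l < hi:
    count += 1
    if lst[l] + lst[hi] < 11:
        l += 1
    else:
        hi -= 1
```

Steps to find pair summing to 11
`count` takes the values: 0 → 1 → 2 → 3 → 4 → 5

Answer: 5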